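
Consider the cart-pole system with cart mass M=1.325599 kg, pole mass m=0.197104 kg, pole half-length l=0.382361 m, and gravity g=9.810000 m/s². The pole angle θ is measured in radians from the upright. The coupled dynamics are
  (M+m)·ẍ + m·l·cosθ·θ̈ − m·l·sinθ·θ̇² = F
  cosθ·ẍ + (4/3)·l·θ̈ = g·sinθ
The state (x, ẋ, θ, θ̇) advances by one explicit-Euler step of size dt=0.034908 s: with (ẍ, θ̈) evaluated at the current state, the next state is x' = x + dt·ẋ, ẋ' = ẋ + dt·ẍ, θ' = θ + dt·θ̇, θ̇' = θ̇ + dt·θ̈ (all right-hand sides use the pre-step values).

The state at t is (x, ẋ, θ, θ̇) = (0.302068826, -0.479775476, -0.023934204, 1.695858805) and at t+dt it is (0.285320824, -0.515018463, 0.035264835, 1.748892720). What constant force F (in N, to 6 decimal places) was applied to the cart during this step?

F = -1.417663 N

ẍ = (ẋ'−ẋ)/dt = (-0.515018463−-0.479775476)/0.034908 = -1.009596
θ̈ = (θ̇'−θ̇)/dt = (1.748892720−1.695858805)/0.034908 = 1.519248
sinθ=-0.023932, cosθ=0.999714
F = (M+m)·ẍ + m·l·cosθ·θ̈ − m·l·sinθ·θ̇² = -1.537315 + 0.114465 − -0.005187 = -1.417663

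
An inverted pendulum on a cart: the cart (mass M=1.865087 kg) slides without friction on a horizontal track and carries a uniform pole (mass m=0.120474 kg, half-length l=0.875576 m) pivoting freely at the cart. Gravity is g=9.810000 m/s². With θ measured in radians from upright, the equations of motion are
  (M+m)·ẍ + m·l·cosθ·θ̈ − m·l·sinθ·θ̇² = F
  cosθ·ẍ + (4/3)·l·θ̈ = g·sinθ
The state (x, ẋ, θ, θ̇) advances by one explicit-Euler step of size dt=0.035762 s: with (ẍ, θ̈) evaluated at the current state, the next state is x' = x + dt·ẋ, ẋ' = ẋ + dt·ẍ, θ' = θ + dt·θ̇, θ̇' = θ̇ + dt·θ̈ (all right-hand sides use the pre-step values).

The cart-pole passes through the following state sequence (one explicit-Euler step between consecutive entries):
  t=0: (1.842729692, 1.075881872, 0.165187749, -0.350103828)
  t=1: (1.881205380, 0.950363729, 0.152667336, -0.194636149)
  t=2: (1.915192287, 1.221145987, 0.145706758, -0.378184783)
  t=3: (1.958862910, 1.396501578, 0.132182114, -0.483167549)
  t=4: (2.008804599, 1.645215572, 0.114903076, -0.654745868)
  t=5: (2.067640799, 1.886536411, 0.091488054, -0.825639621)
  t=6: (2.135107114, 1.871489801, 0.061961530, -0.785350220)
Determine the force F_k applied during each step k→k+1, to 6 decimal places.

step 0→1:
  ẍ = (ẋ'−ẋ)/dt = (0.950363729−1.075881872)/0.035762 = -3.509819
  θ̈ = (θ̇'−θ̇)/dt = (-0.194636149−-0.350103828)/0.035762 = 4.347287
  sinθ=0.164438, cosθ=0.986387
  F = (M+m)·ẍ + m·l·cosθ·θ̈ − m·l·sinθ·θ̇² = -6.968959 + 0.452328 − 0.002126 = -6.518758
step 1→2:
  ẍ = (ẋ'−ẋ)/dt = (1.221145987−0.950363729)/0.035762 = 7.571787
  θ̈ = (θ̇'−θ̇)/dt = (-0.378184783−-0.194636149)/0.035762 = -5.132505
  sinθ=0.152075, cosθ=0.988369
  F = (M+m)·ẍ + m·l·cosθ·θ̈ − m·l·sinθ·θ̇² = 15.034246 + -0.535101 − 0.000608 = 14.498537
step 2→3:
  ẍ = (ẋ'−ẋ)/dt = (1.396501578−1.221145987)/0.035762 = 4.903406
  θ̈ = (θ̇'−θ̇)/dt = (-0.483167549−-0.378184783)/0.035762 = -2.935595
  sinθ=0.145192, cosθ=0.989404
  F = (M+m)·ẍ + m·l·cosθ·θ̈ − m·l·sinθ·θ̇² = 9.736011 + -0.306377 − 0.002190 = 9.427443
step 3→4:
  ẍ = (ẋ'−ẋ)/dt = (1.645215572−1.396501578)/0.035762 = 6.954700
  θ̈ = (θ̇'−θ̇)/dt = (-0.654745868−-0.483167549)/0.035762 = -4.797783
  sinθ=0.131798, cosθ=0.991277
  F = (M+m)·ẍ + m·l·cosθ·θ̈ − m·l·sinθ·θ̇² = 13.808982 + -0.501675 − 0.003246 = 13.304061
step 4→5:
  ẍ = (ẋ'−ẋ)/dt = (1.886536411−1.645215572)/0.035762 = 6.747968
  θ̈ = (θ̇'−θ̇)/dt = (-0.825639621−-0.654745868)/0.035762 = -4.778641
  sinθ=0.114650, cosθ=0.993406
  F = (M+m)·ẍ + m·l·cosθ·θ̈ − m·l·sinθ·θ̇² = 13.398502 + -0.500747 − 0.005185 = 12.892571
step 5→6:
  ẍ = (ẋ'−ẋ)/dt = (1.871489801−1.886536411)/0.035762 = -0.420743
  θ̈ = (θ̇'−θ̇)/dt = (-0.785350220−-0.825639621)/0.035762 = 1.126598
  sinθ=0.091360, cosθ=0.995818
  F = (M+m)·ẍ + m·l·cosθ·θ̈ − m·l·sinθ·θ̇² = -0.835411 + 0.118341 − 0.006569 = -0.723639

F_0 = -6.518758 N
F_1 = 14.498537 N
F_2 = 9.427443 N
F_3 = 13.304061 N
F_4 = 12.892571 N
F_5 = -0.723639 N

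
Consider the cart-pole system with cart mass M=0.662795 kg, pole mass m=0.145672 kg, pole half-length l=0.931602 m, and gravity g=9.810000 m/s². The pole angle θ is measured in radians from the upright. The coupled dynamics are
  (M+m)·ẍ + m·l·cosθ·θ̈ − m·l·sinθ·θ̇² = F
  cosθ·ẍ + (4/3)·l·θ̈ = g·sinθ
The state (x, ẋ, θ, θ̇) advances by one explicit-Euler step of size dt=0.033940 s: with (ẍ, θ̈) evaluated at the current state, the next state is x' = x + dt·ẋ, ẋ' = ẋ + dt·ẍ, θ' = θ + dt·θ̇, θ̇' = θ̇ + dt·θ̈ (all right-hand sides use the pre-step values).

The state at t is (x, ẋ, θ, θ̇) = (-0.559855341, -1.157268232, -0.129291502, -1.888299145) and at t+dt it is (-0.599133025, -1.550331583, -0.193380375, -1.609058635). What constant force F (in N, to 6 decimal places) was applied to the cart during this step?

F = -8.193350 N

ẍ = (ẋ'−ẋ)/dt = (-1.550331583−-1.157268232)/0.033940 = -11.581124
θ̈ = (θ̇'−θ̇)/dt = (-1.609058635−-1.888299145)/0.033940 = 8.227475
sinθ=-0.128932, cosθ=0.991653
F = (M+m)·ẍ + m·l·cosθ·θ̈ − m·l·sinθ·θ̇² = -9.362957 + 1.107218 − -0.062389 = -8.193350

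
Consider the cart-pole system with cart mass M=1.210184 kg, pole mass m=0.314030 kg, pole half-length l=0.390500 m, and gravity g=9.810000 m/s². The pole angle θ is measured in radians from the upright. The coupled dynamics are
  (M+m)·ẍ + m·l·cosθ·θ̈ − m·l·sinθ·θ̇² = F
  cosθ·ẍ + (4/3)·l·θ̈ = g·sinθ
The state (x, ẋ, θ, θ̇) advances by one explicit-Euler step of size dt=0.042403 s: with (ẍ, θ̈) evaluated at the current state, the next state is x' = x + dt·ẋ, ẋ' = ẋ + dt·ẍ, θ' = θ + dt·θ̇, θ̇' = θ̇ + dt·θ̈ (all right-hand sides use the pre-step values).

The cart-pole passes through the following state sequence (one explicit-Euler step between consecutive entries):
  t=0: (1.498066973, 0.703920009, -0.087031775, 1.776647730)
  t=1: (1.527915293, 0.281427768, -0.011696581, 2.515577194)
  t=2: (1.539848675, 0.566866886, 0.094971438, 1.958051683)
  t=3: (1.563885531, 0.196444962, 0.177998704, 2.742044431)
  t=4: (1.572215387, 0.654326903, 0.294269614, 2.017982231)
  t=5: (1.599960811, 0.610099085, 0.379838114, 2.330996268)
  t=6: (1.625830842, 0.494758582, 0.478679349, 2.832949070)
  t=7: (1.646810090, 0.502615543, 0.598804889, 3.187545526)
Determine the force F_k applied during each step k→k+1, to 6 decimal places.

step 0→1:
  ẍ = (ẋ'−ẋ)/dt = (0.281427768−0.703920009)/0.042403 = -9.963735
  θ̈ = (θ̇'−θ̇)/dt = (2.515577194−1.776647730)/0.042403 = 17.426349
  sinθ=-0.086922, cosθ=0.996215
  F = (M+m)·ẍ + m·l·cosθ·θ̈ − m·l·sinθ·θ̇² = -15.186864 + 2.128883 − -0.033645 = -13.024336
step 1→2:
  ẍ = (ẋ'−ẋ)/dt = (0.566866886−0.281427768)/0.042403 = 6.731578
  θ̈ = (θ̇'−θ̇)/dt = (1.958051683−2.515577194)/0.042403 = -13.148256
  sinθ=-0.011696, cosθ=0.999932
  F = (M+m)·ẍ + m·l·cosθ·θ̈ − m·l·sinθ·θ̇² = 10.260366 + -1.612243 − -0.009076 = 8.657199
step 2→3:
  ẍ = (ẋ'−ẋ)/dt = (0.196444962−0.566866886)/0.042403 = -8.735748
  θ̈ = (θ̇'−θ̇)/dt = (2.742044431−1.958051683)/0.042403 = 18.489087
  sinθ=0.094829, cosθ=0.995494
  F = (M+m)·ẍ + m·l·cosθ·θ̈ − m·l·sinθ·θ̇² = -13.315149 + 2.257076 − 0.044584 = -11.102658
step 3→4:
  ẍ = (ẋ'−ẋ)/dt = (0.654326903−0.196444962)/0.042403 = 10.798338
  θ̈ = (θ̇'−θ̇)/dt = (2.017982231−2.742044431)/0.042403 = -17.075730
  sinθ=0.177060, cosθ=0.984200
  F = (M+m)·ẍ + m·l·cosθ·θ̈ − m·l·sinθ·θ̇² = 16.458979 + -2.060890 − 0.163253 = 14.234835
step 4→5:
  ẍ = (ẋ'−ẋ)/dt = (0.610099085−0.654326903)/0.042403 = -1.043035
  θ̈ = (θ̇'−θ̇)/dt = (2.330996268−2.017982231)/0.042403 = 7.381884
  sinθ=0.290041, cosθ=0.957014
  F = (M+m)·ẍ + m·l·cosθ·θ̈ − m·l·sinθ·θ̇² = -1.589809 + 0.866319 − 0.144839 = -0.868329
step 5→6:
  ẍ = (ẋ'−ẋ)/dt = (0.494758582−0.610099085)/0.042403 = -2.720102
  θ̈ = (θ̇'−θ̇)/dt = (2.832949070−2.330996268)/0.042403 = 11.837672
  sinθ=0.370770, cosθ=0.928725
  F = (M+m)·ẍ + m·l·cosθ·θ̈ − m·l·sinθ·θ̇² = -4.146018 + 1.348172 − 0.247047 = -3.044893
step 6→7:
  ẍ = (ẋ'−ẋ)/dt = (0.502615543−0.494758582)/0.042403 = 0.185293
  θ̈ = (θ̇'−θ̇)/dt = (3.187545526−2.832949070)/0.042403 = 8.362532
  sinθ=0.460607, cosθ=0.887604
  F = (M+m)·ẍ + m·l·cosθ·θ̈ − m·l·sinθ·θ̇² = 0.282426 + 0.910226 − 0.453316 = 0.739336

F_0 = -13.024336 N
F_1 = 8.657199 N
F_2 = -11.102658 N
F_3 = 14.234835 N
F_4 = -0.868329 N
F_5 = -3.044893 N
F_6 = 0.739336 N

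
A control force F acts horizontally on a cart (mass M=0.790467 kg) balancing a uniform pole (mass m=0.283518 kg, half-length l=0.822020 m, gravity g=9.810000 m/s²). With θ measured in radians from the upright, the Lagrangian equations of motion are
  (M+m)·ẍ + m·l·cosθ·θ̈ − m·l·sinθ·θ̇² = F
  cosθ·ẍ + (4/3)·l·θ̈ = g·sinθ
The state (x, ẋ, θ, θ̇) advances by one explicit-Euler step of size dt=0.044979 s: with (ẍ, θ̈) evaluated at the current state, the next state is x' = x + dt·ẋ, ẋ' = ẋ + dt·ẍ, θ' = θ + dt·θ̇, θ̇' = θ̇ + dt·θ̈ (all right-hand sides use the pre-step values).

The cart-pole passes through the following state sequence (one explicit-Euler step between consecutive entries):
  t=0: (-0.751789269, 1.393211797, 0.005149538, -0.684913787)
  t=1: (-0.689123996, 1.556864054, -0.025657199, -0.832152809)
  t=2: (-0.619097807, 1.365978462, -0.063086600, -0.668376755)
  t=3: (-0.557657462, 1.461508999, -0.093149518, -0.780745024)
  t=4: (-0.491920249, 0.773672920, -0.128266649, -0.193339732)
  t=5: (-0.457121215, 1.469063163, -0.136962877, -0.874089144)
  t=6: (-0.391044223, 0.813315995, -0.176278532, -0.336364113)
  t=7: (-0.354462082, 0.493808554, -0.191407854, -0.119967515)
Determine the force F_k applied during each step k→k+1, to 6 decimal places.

step 0→1:
  ẍ = (ẋ'−ẋ)/dt = (1.556864054−1.393211797)/0.044979 = 3.638415
  θ̈ = (θ̇'−θ̇)/dt = (-0.832152809−-0.684913787)/0.044979 = -3.273506
  sinθ=0.005150, cosθ=0.999987
  F = (M+m)·ẍ + m·l·cosθ·θ̈ − m·l·sinθ·θ̇² = 3.907603 + -0.762905 − 0.000563 = 3.144135
step 1→2:
  ẍ = (ẋ'−ẋ)/dt = (1.365978462−1.556864054)/0.044979 = -4.243883
  θ̈ = (θ̇'−θ̇)/dt = (-0.668376755−-0.832152809)/0.044979 = 3.641167
  sinθ=-0.025654, cosθ=0.999671
  F = (M+m)·ẍ + m·l·cosθ·θ̈ − m·l·sinθ·θ̇² = -4.557866 + 0.848322 − -0.004140 = -3.705404
step 2→3:
  ẍ = (ẋ'−ẋ)/dt = (1.461508999−1.365978462)/0.044979 = 2.123892
  θ̈ = (θ̇'−θ̇)/dt = (-0.780745024−-0.668376755)/0.044979 = -2.498239
  sinθ=-0.063045, cosθ=0.998011
  F = (M+m)·ẍ + m·l·cosθ·θ̈ − m·l·sinθ·θ̇² = 2.281028 + -0.581075 − -0.006564 = 1.706517
step 3→4:
  ẍ = (ẋ'−ẋ)/dt = (0.773672920−1.461508999)/0.044979 = -15.292383
  θ̈ = (θ̇'−θ̇)/dt = (-0.193339732−-0.780745024)/0.044979 = 13.059545
  sinθ=-0.093015, cosθ=0.995665
  F = (M+m)·ẍ + m·l·cosθ·θ̈ − m·l·sinθ·θ̇² = -16.423790 + 3.030430 − -0.013214 = -13.380146
step 4→5:
  ẍ = (ẋ'−ẋ)/dt = (1.469063163−0.773672920)/0.044979 = 15.460331
  θ̈ = (θ̇'−θ̇)/dt = (-0.874089144−-0.193339732)/0.044979 = -15.134828
  sinθ=-0.127915, cosθ=0.991785
  F = (M+m)·ẍ + m·l·cosθ·θ̈ − m·l·sinθ·θ̇² = 16.604164 + -3.498308 − -0.001114 = 13.106970
step 5→6:
  ẍ = (ẋ'−ẋ)/dt = (0.813315995−1.469063163)/0.044979 = -14.578963
  θ̈ = (θ̇'−θ̇)/dt = (-0.336364113−-0.874089144)/0.044979 = 11.955024
  sinθ=-0.136535, cosθ=0.990635
  F = (M+m)·ẍ + m·l·cosθ·θ̈ − m·l·sinθ·θ̇² = -15.657587 + 2.760115 − -0.024312 = -12.873160
step 6→7:
  ẍ = (ẋ'−ẋ)/dt = (0.493808554−0.813315995)/0.044979 = -7.103480
  θ̈ = (θ̇'−θ̇)/dt = (-0.119967515−-0.336364113)/0.044979 = 4.811058
  sinθ=-0.175367, cosθ=0.984503
  F = (M+m)·ẍ + m·l·cosθ·θ̈ − m·l·sinθ·θ̇² = -7.629031 + 1.103877 − -0.004624 = -6.520530

F_0 = 3.144135 N
F_1 = -3.705404 N
F_2 = 1.706517 N
F_3 = -13.380146 N
F_4 = 13.106970 N
F_5 = -12.873160 N
F_6 = -6.520530 N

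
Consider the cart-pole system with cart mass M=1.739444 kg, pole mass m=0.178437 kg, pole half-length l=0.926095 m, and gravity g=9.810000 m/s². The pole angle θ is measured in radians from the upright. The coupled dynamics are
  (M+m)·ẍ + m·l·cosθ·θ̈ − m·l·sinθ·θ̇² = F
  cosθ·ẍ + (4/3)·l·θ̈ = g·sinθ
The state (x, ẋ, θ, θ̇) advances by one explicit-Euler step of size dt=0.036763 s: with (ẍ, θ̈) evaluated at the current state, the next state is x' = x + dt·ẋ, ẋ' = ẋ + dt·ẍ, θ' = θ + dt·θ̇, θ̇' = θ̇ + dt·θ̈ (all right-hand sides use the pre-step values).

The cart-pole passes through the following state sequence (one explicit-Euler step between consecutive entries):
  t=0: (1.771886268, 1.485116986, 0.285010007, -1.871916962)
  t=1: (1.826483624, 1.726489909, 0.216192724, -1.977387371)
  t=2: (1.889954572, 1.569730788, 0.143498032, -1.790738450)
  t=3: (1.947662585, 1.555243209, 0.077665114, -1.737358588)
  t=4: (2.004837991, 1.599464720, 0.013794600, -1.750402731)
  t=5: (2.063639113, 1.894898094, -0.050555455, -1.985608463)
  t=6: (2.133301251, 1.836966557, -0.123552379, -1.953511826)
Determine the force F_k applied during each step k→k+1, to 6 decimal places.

F_0 = 11.974359 N
F_1 = -7.497081 N
F_2 = -0.594104 N
F_3 = 2.209826 N
F_4 = 14.348267 N
F_5 = -2.845204 N

step 0→1:
  ẍ = (ẋ'−ẋ)/dt = (1.726489909−1.485116986)/0.036763 = 6.565648
  θ̈ = (θ̇'−θ̇)/dt = (-1.977387371−-1.871916962)/0.036763 = -2.868928
  sinθ=0.281167, cosθ=0.959659
  F = (M+m)·ẍ + m·l·cosθ·θ̈ − m·l·sinθ·θ̇² = 12.592132 + -0.454964 − 0.162809 = 11.974359
step 1→2:
  ẍ = (ẋ'−ẋ)/dt = (1.569730788−1.726489909)/0.036763 = -4.264046
  θ̈ = (θ̇'−θ̇)/dt = (-1.790738450−-1.977387371)/0.036763 = 5.077086
  sinθ=0.214513, cosθ=0.976721
  F = (M+m)·ẍ + m·l·cosθ·θ̈ − m·l·sinθ·θ̇² = -8.177933 + 0.819456 − 0.138604 = -7.497081
step 2→3:
  ẍ = (ẋ'−ẋ)/dt = (1.555243209−1.569730788)/0.036763 = -0.394080
  θ̈ = (θ̇'−θ̇)/dt = (-1.737358588−-1.790738450)/0.036763 = 1.452000
  sinθ=0.143006, cosθ=0.989722
  F = (M+m)·ẍ + m·l·cosθ·θ̈ − m·l·sinθ·θ̇² = -0.755799 + 0.237476 − 0.075781 = -0.594104
step 3→4:
  ẍ = (ẋ'−ẋ)/dt = (1.599464720−1.555243209)/0.036763 = 1.202881
  θ̈ = (θ̇'−θ̇)/dt = (-1.750402731−-1.737358588)/0.036763 = -0.354817
  sinθ=0.077587, cosθ=0.996986
  F = (M+m)·ẍ + m·l·cosθ·θ̈ − m·l·sinθ·θ̇² = 2.306982 + -0.058457 − 0.038700 = 2.209826
step 4→5:
  ẍ = (ẋ'−ẋ)/dt = (1.894898094−1.599464720)/0.036763 = 8.036161
  θ̈ = (θ̇'−θ̇)/dt = (-1.985608463−-1.750402731)/0.036763 = -6.397893
  sinθ=0.013794, cosθ=0.999905
  F = (M+m)·ẍ + m·l·cosθ·θ̈ − m·l·sinθ·θ̇² = 15.412400 + -1.057149 − 0.006984 = 14.348267
step 5→6:
  ẍ = (ẋ'−ẋ)/dt = (1.836966557−1.894898094)/0.036763 = -1.575811
  θ̈ = (θ̇'−θ̇)/dt = (-1.953511826−-1.985608463)/0.036763 = 0.873069
  sinθ=-0.050534, cosθ=0.998722
  F = (M+m)·ẍ + m·l·cosθ·θ̈ − m·l·sinθ·θ̇² = -3.022218 + 0.144090 − -0.032924 = -2.845204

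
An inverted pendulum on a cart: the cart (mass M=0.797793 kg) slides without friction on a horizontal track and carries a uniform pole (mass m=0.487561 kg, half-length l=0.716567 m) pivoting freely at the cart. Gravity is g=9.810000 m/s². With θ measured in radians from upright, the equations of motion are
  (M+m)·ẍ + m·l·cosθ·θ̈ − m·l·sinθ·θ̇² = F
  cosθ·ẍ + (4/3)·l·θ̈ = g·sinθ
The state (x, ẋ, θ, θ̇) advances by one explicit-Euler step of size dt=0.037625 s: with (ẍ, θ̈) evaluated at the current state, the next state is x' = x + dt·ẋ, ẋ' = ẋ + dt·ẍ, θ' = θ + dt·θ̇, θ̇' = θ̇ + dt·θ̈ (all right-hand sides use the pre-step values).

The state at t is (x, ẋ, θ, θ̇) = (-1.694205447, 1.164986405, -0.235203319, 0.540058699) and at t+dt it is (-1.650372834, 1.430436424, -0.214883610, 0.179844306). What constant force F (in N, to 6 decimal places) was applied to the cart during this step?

ẍ = (ẋ'−ẋ)/dt = (1.430436424−1.164986405)/0.037625 = 7.055150
θ̈ = (θ̇'−θ̇)/dt = (0.179844306−0.540058699)/0.037625 = -9.573804
sinθ=-0.233041, cosθ=0.972467
F = (M+m)·ẍ + m·l·cosθ·θ̈ − m·l·sinθ·θ̇² = 9.068365 + -3.252709 − -0.023746 = 5.839403

F = 5.839403 N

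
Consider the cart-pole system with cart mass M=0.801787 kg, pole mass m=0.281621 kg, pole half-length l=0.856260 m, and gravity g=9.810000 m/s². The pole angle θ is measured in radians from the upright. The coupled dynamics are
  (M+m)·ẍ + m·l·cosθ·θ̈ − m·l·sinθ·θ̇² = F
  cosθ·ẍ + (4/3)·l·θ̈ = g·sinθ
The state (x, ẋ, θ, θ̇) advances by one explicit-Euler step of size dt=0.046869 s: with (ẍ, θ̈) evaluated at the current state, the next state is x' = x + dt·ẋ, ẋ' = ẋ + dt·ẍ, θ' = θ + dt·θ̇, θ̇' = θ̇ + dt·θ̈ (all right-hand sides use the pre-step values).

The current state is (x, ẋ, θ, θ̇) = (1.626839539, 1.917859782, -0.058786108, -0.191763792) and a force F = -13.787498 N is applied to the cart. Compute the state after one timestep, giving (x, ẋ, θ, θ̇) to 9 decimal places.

sinθ=-0.058752255, cosθ=0.998272594
temp = (F + m·l·θ̇²·sinθ)/(M+m) = (-13.787498 + -0.000520989)/1.083408 = -12.726524992
θ̈ = (g·sinθ − cosθ·temp)/(l·(4/3 − m·cos²θ/(M+m))) = 13.184638502
ẍ = temp − m·l·θ̈·cosθ/(M+m) = -15.656042042
Euler: x'=1.626839539+0.046869·1.917859782=1.716727709, ẋ'=1.917859782+0.046869·-15.656042042=1.184076748
       θ'=-0.058786108+0.046869·-0.191763792=-0.067773885, θ̇'=-0.191763792+0.046869·13.184638502=0.426187030

(1.716727709, 1.184076748, -0.067773885, 0.426187030)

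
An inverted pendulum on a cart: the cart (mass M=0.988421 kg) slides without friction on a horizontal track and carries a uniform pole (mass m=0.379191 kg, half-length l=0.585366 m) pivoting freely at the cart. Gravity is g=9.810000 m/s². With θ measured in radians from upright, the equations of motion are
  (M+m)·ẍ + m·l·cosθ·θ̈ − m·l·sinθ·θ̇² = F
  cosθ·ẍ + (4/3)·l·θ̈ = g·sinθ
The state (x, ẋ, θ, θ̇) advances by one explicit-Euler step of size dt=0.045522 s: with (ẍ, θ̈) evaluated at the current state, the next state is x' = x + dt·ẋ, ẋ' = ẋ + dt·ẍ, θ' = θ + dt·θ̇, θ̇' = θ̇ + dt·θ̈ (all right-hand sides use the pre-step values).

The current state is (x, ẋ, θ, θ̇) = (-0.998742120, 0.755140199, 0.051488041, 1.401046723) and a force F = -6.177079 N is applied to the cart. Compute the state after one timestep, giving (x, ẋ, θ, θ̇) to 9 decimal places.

sinθ=0.051465295, cosθ=0.998674784
temp = (F + m·l·θ̇²·sinθ)/(M+m) = (-6.177079 + 0.022423594)/1.367612 = -4.500293509
θ̈ = (g·sinθ − cosθ·temp)/(l·(4/3 − m·cos²θ/(M+m))) = 8.081267406
ẍ = temp − m·l·θ̈·cosθ/(M+m) = -5.810157410
Euler: x'=-0.998742120+0.045522·0.755140199=-0.964366628, ẋ'=0.755140199+0.045522·-5.810157410=0.490650213
       θ'=0.051488041+0.045522·1.401046723=0.115266490, θ̇'=1.401046723+0.045522·8.081267406=1.768922178

(-0.964366628, 0.490650213, 0.115266490, 1.768922178)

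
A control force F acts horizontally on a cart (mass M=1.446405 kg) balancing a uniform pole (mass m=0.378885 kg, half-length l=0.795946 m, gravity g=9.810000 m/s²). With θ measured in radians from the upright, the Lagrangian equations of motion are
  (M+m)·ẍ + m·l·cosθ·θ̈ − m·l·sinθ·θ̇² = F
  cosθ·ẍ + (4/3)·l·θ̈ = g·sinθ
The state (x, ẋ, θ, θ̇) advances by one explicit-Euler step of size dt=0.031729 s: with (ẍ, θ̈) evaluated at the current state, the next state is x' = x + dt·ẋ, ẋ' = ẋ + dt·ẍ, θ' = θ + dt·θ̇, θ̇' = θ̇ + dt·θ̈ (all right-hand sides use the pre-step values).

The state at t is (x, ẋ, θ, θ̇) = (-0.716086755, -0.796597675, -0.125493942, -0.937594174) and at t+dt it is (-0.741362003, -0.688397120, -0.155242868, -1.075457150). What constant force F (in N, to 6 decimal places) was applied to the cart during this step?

ẍ = (ẋ'−ẋ)/dt = (-0.688397120−-0.796597675)/0.031729 = 3.410147
θ̈ = (θ̇'−θ̇)/dt = (-1.075457150−-0.937594174)/0.031729 = -4.345015
sinθ=-0.125165, cosθ=0.992136
F = (M+m)·ẍ + m·l·cosθ·θ̈ − m·l·sinθ·θ̇² = 6.224507 + -1.300030 − -0.033182 = 4.957659

F = 4.957659 N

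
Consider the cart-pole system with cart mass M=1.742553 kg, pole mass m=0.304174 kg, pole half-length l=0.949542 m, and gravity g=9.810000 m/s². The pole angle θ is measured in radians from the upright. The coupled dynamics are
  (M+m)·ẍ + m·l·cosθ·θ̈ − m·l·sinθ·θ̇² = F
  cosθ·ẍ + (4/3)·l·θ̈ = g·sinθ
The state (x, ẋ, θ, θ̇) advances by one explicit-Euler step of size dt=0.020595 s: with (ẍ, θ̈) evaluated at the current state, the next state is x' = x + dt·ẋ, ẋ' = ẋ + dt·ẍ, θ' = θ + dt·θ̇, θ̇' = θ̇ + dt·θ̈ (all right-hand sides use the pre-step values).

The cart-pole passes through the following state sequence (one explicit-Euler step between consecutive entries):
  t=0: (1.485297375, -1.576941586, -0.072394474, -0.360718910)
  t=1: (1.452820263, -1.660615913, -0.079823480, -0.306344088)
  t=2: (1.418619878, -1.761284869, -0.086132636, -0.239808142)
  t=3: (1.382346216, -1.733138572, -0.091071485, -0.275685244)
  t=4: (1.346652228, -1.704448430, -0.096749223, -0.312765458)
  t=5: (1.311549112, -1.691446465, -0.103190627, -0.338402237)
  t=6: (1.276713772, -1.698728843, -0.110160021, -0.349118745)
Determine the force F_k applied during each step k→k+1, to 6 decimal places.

step 0→1:
  ẍ = (ẋ'−ẋ)/dt = (-1.660615913−-1.576941586)/0.020595 = -4.062847
  θ̈ = (θ̇'−θ̇)/dt = (-0.306344088−-0.360718910)/0.020595 = 2.640195
  sinθ=-0.072331, cosθ=0.997381
  F = (M+m)·ẍ + m·l·cosθ·θ̈ − m·l·sinθ·θ̇² = -8.315538 + 0.760560 − -0.002718 = -7.552260
step 1→2:
  ẍ = (ẋ'−ẋ)/dt = (-1.761284869−-1.660615913)/0.020595 = -4.888029
  θ̈ = (θ̇'−θ̇)/dt = (-0.239808142−-0.306344088)/0.020595 = 3.230684
  sinθ=-0.079739, cosθ=0.996816
  F = (M+m)·ẍ + m·l·cosθ·θ̈ − m·l·sinθ·θ̇² = -10.004461 + 0.930134 − -0.002161 = -9.072165
step 2→3:
  ẍ = (ẋ'−ẋ)/dt = (-1.733138572−-1.761284869)/0.020595 = 1.366657
  θ̈ = (θ̇'−θ̇)/dt = (-0.275685244−-0.239808142)/0.020595 = -1.742030
  sinθ=-0.086026, cosθ=0.996293
  F = (M+m)·ẍ + m·l·cosθ·θ̈ − m·l·sinθ·θ̇² = 2.797173 + -0.501278 − -0.001429 = 2.297324
step 3→4:
  ẍ = (ẋ'−ẋ)/dt = (-1.704448430−-1.733138572)/0.020595 = 1.393063
  θ̈ = (θ̇'−θ̇)/dt = (-0.312765458−-0.275685244)/0.020595 = -1.800447
  sinθ=-0.090946, cosθ=0.995856
  F = (M+m)·ẍ + m·l·cosθ·θ̈ − m·l·sinθ·θ̇² = 2.851221 + -0.517861 − -0.001996 = 2.335356
step 4→5:
  ẍ = (ẋ'−ẋ)/dt = (-1.691446465−-1.704448430)/0.020595 = 0.631317
  θ̈ = (θ̇'−θ̇)/dt = (-0.338402237−-0.312765458)/0.020595 = -1.244806
  sinθ=-0.096598, cosθ=0.995323
  F = (M+m)·ẍ + m·l·cosθ·θ̈ − m·l·sinθ·θ̇² = 1.292133 + -0.357851 − -0.002729 = 0.937011
step 5→6:
  ẍ = (ẋ'−ẋ)/dt = (-1.698728843−-1.691446465)/0.020595 = -0.353599
  θ̈ = (θ̇'−θ̇)/dt = (-0.349118745−-0.338402237)/0.020595 = -0.520345
  sinθ=-0.103008, cosθ=0.994681
  F = (M+m)·ẍ + m·l·cosθ·θ̈ − m·l·sinθ·θ̇² = -0.723721 + -0.149490 − -0.003407 = -0.869804

F_0 = -7.552260 N
F_1 = -9.072165 N
F_2 = 2.297324 N
F_3 = 2.335356 N
F_4 = 0.937011 N
F_5 = -0.869804 N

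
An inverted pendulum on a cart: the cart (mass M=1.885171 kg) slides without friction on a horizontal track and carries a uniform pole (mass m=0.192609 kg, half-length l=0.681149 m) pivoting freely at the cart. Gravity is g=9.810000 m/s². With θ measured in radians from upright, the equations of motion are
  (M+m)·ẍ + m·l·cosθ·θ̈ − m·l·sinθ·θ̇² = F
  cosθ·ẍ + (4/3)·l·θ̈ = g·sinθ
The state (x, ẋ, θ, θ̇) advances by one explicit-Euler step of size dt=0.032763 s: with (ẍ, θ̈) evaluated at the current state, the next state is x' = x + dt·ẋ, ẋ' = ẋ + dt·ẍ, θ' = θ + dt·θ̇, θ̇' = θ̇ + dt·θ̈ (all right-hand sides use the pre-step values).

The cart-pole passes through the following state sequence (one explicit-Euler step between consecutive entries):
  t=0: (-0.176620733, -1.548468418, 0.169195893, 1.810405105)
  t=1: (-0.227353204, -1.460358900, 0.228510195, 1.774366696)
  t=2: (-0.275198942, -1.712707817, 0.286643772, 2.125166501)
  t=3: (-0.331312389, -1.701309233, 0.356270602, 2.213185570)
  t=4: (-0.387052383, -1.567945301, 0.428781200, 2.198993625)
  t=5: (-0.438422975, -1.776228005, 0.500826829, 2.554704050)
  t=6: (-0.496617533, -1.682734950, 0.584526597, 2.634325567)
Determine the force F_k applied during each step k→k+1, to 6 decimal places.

step 0→1:
  ẍ = (ẋ'−ẋ)/dt = (-1.460358900−-1.548468418)/0.032763 = 2.689299
  θ̈ = (θ̇'−θ̇)/dt = (1.774366696−1.810405105)/0.032763 = -1.099973
  sinθ=0.168390, cosθ=0.985720
  F = (M+m)·ẍ + m·l·cosθ·θ̈ − m·l·sinθ·θ̇² = 5.587773 + -0.142251 − 0.072408 = 5.373114
step 1→2:
  ẍ = (ẋ'−ẋ)/dt = (-1.712707817−-1.460358900)/0.032763 = -7.702253
  θ̈ = (θ̇'−θ̇)/dt = (2.125166501−1.774366696)/0.032763 = 10.707194
  sinθ=0.226527, cosθ=0.974005
  F = (M+m)·ẍ + m·l·cosθ·θ̈ − m·l·sinθ·θ̇² = -16.003587 + 1.368219 − 0.093567 = -14.728936
step 2→3:
  ẍ = (ẋ'−ẋ)/dt = (-1.701309233−-1.712707817)/0.032763 = 0.347910
  θ̈ = (θ̇'−θ̇)/dt = (2.213185570−2.125166501)/0.032763 = 2.686539
  sinθ=0.282735, cosθ=0.959198
  F = (M+m)·ẍ + m·l·cosθ·θ̈ − m·l·sinθ·θ̇² = 0.722881 + 0.338081 − 0.167526 = 0.893435
step 3→4:
  ẍ = (ẋ'−ẋ)/dt = (-1.567945301−-1.701309233)/0.032763 = 4.070565
  θ̈ = (θ̇'−θ̇)/dt = (2.198993625−2.213185570)/0.032763 = -0.433170
  sinθ=0.348781, cosθ=0.937204
  F = (M+m)·ẍ + m·l·cosθ·θ̈ − m·l·sinθ·θ̇² = 8.457739 + -0.053261 − 0.224134 = 8.180344
step 4→5:
  ẍ = (ẋ'−ẋ)/dt = (-1.776228005−-1.567945301)/0.032763 = -6.357254
  θ̈ = (θ̇'−θ̇)/dt = (2.554704050−2.198993625)/0.032763 = 10.857077
  sinθ=0.415763, cosθ=0.909473
  F = (M+m)·ẍ + m·l·cosθ·θ̈ − m·l·sinθ·θ̇² = -13.208975 + 1.295453 − 0.263762 = -12.177284
step 5→6:
  ẍ = (ẋ'−ẋ)/dt = (-1.682734950−-1.776228005)/0.032763 = 2.853617
  θ̈ = (θ̇'−θ̇)/dt = (2.634325567−2.554704050)/0.032763 = 2.430227
  sinθ=0.480151, cosθ=0.877186
  F = (M+m)·ẍ + m·l·cosθ·θ̈ − m·l·sinθ·θ̇² = 5.929188 + 0.279677 − 0.411129 = 5.797737

F_0 = 5.373114 N
F_1 = -14.728936 N
F_2 = 0.893435 N
F_3 = 8.180344 N
F_4 = -12.177284 N
F_5 = 5.797737 N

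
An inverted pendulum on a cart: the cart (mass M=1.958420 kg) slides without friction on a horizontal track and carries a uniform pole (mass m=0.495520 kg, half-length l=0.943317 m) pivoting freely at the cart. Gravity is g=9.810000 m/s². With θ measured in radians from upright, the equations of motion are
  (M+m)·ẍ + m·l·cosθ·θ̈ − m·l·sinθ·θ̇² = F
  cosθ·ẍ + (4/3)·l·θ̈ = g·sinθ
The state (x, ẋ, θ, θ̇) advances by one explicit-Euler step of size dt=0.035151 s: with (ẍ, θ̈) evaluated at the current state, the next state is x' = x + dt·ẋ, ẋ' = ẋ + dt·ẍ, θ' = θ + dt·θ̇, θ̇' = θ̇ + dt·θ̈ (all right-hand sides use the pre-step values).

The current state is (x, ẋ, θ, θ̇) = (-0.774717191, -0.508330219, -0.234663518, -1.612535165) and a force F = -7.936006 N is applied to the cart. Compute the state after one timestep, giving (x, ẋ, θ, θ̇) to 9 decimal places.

sinθ=-0.232515739, cosθ=0.972592634
temp = (F + m·l·θ̇²·sinθ)/(M+m) = (-7.936006 + -0.282611346)/2.453940 = -3.349151709
θ̈ = (g·sinθ − cosθ·temp)/(l·(4/3 − m·cos²θ/(M+m))) = 0.906093629
ẍ = temp − m·l·θ̈·cosθ/(M+m) = -3.517016248
Euler: x'=-0.774717191+0.035151·-0.508330219=-0.792585507, ẋ'=-0.508330219+0.035151·-3.517016248=-0.631956857
       θ'=-0.234663518+0.035151·-1.612535165=-0.291345742, θ̇'=-1.612535165+0.035151·0.906093629=-1.580685068

(-0.792585507, -0.631956857, -0.291345742, -1.580685068)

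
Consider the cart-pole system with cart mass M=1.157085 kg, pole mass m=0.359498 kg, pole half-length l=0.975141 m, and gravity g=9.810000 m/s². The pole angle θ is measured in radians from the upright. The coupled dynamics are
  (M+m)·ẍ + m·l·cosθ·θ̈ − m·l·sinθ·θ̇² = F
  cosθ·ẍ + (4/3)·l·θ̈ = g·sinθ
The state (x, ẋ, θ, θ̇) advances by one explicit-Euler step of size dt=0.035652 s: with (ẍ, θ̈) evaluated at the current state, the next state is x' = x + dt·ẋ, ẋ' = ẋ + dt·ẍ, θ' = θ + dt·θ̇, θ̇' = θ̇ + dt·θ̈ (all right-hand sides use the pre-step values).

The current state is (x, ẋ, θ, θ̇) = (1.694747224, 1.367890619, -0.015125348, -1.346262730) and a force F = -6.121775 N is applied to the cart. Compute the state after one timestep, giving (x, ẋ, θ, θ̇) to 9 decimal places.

sinθ=-0.015124771, cosθ=0.999885614
temp = (F + m·l·θ̇²·sinθ)/(M+m) = (-6.121775 + -0.009609756)/1.516583 = -4.042894293
θ̈ = (g·sinθ − cosθ·temp)/(l·(4/3 − m·cos²θ/(M+m))) = 3.642408060
ẍ = temp − m·l·θ̈·cosθ/(M+m) = -4.884748003
Euler: x'=1.694747224+0.035652·1.367890619=1.743515260, ẋ'=1.367890619+0.035652·-4.884748003=1.193739583
       θ'=-0.015125348+0.035652·-1.346262730=-0.063122307, θ̇'=-1.346262730+0.035652·3.642408060=-1.216403598

(1.743515260, 1.193739583, -0.063122307, -1.216403598)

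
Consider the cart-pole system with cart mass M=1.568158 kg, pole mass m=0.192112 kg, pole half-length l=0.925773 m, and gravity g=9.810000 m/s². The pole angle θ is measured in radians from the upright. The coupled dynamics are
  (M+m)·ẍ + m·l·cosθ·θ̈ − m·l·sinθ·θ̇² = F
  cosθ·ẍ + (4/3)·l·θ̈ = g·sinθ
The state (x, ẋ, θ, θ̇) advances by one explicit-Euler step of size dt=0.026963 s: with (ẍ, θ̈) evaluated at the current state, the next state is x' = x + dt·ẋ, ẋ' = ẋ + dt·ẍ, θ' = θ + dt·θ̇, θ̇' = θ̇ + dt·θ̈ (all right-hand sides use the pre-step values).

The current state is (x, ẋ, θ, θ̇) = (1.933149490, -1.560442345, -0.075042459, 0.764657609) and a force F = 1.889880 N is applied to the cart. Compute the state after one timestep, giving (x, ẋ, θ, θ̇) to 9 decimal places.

(1.891075283, -1.527297018, -0.054424996, 0.721815565)

sinθ=-0.074972047, cosθ=0.997185636
temp = (F + m·l·θ̇²·sinθ)/(M+m) = (1.889880 + -0.007796369)/1.760270 = 1.069201674
θ̈ = (g·sinθ − cosθ·temp)/(l·(4/3 − m·cos²θ/(M+m))) = -1.588919792
ẍ = temp − m·l·θ̈·cosθ/(M+m) = 1.229289278
Euler: x'=1.933149490+0.026963·-1.560442345=1.891075283, ẋ'=-1.560442345+0.026963·1.229289278=-1.527297018
       θ'=-0.075042459+0.026963·0.764657609=-0.054424996, θ̇'=0.764657609+0.026963·-1.588919792=0.721815565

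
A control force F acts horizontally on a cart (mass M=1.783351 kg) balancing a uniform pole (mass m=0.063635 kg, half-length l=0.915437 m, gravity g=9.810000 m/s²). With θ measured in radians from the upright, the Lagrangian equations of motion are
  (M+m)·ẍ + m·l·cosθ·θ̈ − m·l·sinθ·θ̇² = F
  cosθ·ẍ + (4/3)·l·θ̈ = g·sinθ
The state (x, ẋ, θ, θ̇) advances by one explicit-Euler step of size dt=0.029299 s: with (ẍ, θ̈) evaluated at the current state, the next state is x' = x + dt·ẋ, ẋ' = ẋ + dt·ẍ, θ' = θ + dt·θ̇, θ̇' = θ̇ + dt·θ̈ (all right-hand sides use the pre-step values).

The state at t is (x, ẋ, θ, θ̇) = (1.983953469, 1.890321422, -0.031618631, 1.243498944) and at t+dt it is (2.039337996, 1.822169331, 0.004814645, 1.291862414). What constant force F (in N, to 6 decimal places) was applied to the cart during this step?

F = -4.197296 N

ẍ = (ẋ'−ẋ)/dt = (1.822169331−1.890321422)/0.029299 = -2.326089
θ̈ = (θ̇'−θ̇)/dt = (1.291862414−1.243498944)/0.029299 = 1.650687
sinθ=-0.031613, cosθ=0.999500
F = (M+m)·ẍ + m·l·cosθ·θ̈ − m·l·sinθ·θ̇² = -4.296254 + 0.096111 − -0.002848 = -4.197296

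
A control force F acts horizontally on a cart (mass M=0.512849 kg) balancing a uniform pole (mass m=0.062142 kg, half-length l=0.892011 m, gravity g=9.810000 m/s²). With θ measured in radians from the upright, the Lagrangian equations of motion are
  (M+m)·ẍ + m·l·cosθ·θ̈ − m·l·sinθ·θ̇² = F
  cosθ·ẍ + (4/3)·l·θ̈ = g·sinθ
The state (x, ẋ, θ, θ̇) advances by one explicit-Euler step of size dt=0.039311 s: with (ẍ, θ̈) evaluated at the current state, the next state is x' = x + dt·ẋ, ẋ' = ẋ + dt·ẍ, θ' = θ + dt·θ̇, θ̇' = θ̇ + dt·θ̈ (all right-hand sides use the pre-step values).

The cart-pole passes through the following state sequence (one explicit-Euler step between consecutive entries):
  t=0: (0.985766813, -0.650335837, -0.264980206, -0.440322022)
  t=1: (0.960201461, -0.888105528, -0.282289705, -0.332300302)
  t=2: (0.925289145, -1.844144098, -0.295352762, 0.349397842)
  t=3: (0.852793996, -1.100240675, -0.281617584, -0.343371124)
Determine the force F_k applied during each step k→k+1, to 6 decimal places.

step 0→1:
  ẍ = (ẋ'−ẋ)/dt = (-0.888105528−-0.650335837)/0.039311 = -6.048426
  θ̈ = (θ̇'−θ̇)/dt = (-0.332300302−-0.440322022)/0.039311 = 2.747875
  sinθ=-0.261890, cosθ=0.965098
  F = (M+m)·ẍ + m·l·cosθ·θ̈ − m·l·sinθ·θ̇² = -3.477791 + 0.147002 − -0.002815 = -3.327974
step 1→2:
  ẍ = (ẋ'−ẋ)/dt = (-1.844144098−-0.888105528)/0.039311 = -24.319874
  θ̈ = (θ̇'−θ̇)/dt = (0.349397842−-0.332300302)/0.039311 = 17.341155
  sinθ=-0.278555, cosθ=0.960420
  F = (M+m)·ẍ + m·l·cosθ·θ̈ − m·l·sinθ·θ̇² = -13.983709 + 0.923198 − -0.001705 = -13.058806
step 2→3:
  ẍ = (ẋ'−ẋ)/dt = (-1.100240675−-1.844144098)/0.039311 = 18.923544
  θ̈ = (θ̇'−θ̇)/dt = (-0.343371124−0.349397842)/0.039311 = -17.622776
  sinθ=-0.291077, cosθ=0.956700
  F = (M+m)·ẍ + m·l·cosθ·θ̈ − m·l·sinθ·θ̇² = 10.880867 + -0.934556 − -0.001970 = 9.948281

F_0 = -3.327974 N
F_1 = -13.058806 N
F_2 = 9.948281 N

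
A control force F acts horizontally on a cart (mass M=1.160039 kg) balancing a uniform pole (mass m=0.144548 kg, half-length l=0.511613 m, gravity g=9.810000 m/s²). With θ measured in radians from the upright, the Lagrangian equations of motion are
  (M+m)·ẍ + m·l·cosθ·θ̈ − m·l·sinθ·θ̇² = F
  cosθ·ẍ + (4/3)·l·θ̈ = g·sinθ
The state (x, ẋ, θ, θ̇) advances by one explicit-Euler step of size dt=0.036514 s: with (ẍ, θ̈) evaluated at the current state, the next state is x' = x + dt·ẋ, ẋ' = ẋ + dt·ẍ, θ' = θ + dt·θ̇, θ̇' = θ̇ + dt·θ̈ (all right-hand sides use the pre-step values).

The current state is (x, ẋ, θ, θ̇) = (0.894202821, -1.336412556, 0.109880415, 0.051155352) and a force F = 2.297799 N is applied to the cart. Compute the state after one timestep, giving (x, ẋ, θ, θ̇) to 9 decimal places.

sinθ=0.109659438, cosθ=0.993969219
temp = (F + m·l·θ̇²·sinθ)/(M+m) = (2.297799 + 0.000021222)/1.304587 = 1.761339199
θ̈ = (g·sinθ − cosθ·temp)/(l·(4/3 − m·cos²θ/(M+m))) = -1.077956543
ẍ = temp − m·l·θ̈·cosθ/(M+m) = 1.822076404
Euler: x'=0.894202821+0.036514·-1.336412556=0.845405053, ẋ'=-1.336412556+0.036514·1.822076404=-1.269881258
       θ'=0.109880415+0.036514·0.051155352=0.111748302, θ̇'=0.051155352+0.036514·-1.077956543=0.011794847

(0.845405053, -1.269881258, 0.111748302, 0.011794847)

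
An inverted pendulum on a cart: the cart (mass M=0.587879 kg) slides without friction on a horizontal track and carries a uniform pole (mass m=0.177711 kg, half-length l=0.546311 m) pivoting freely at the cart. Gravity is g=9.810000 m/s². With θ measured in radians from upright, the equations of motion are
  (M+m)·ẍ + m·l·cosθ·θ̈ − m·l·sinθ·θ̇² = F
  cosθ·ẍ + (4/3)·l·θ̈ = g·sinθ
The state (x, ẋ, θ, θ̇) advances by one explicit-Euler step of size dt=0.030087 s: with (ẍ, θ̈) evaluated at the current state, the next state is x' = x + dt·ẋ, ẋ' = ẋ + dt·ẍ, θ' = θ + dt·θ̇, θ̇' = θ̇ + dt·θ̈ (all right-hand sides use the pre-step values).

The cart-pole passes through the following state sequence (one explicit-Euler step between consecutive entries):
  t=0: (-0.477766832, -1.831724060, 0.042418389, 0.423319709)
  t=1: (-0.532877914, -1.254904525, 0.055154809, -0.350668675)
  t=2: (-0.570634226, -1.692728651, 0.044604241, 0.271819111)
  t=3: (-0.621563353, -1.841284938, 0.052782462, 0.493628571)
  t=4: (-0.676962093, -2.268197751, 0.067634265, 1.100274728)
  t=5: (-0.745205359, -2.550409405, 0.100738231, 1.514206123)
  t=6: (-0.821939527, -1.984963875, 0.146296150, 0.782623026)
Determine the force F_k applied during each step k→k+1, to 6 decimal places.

step 0→1:
  ẍ = (ẋ'−ẋ)/dt = (-1.254904525−-1.831724060)/0.030087 = 19.171720
  θ̈ = (θ̇'−θ̇)/dt = (-0.350668675−0.423319709)/0.030087 = -25.725010
  sinθ=0.042406, cosθ=0.999100
  F = (M+m)·ẍ + m·l·cosθ·θ̈ − m·l·sinθ·θ̇² = 14.677677 + -2.495278 − 0.000738 = 12.181661
step 1→2:
  ẍ = (ẋ'−ẋ)/dt = (-1.692728651−-1.254904525)/0.030087 = -14.551937
  θ̈ = (θ̇'−θ̇)/dt = (0.271819111−-0.350668675)/0.030087 = 20.689593
  sinθ=0.055127, cosθ=0.998479
  F = (M+m)·ẍ + m·l·cosθ·θ̈ − m·l·sinθ·θ̇² = -11.140817 + 2.005605 − 0.000658 = -9.135871
step 2→3:
  ẍ = (ẋ'−ẋ)/dt = (-1.841284938−-1.692728651)/0.030087 = -4.937557
  θ̈ = (θ̇'−θ̇)/dt = (0.493628571−0.271819111)/0.030087 = 7.372269
  sinθ=0.044589, cosθ=0.999005
  F = (M+m)·ẍ + m·l·cosθ·θ̈ − m·l·sinθ·θ̇² = -3.780145 + 0.715028 − 0.000320 = -3.065436
step 3→4:
  ẍ = (ẋ'−ẋ)/dt = (-2.268197751−-1.841284938)/0.030087 = -14.189278
  θ̈ = (θ̇'−θ̇)/dt = (1.100274728−0.493628571)/0.030087 = 20.163066
  sinθ=0.052758, cosθ=0.998607
  F = (M+m)·ẍ + m·l·cosθ·θ̈ − m·l·sinθ·θ̇² = -10.863170 + 1.954815 − 0.001248 = -8.909603
step 4→5:
  ẍ = (ẋ'−ẋ)/dt = (-2.550409405−-2.268197751)/0.030087 = -9.379854
  θ̈ = (θ̇'−θ̇)/dt = (1.514206123−1.100274728)/0.030087 = 13.757815
  sinθ=0.067583, cosθ=0.997714
  F = (M+m)·ẍ + m·l·cosθ·θ̈ − m·l·sinθ·θ̇² = -7.181122 + 1.332630 − 0.007943 = -5.856435
step 5→6:
  ẍ = (ẋ'−ẋ)/dt = (-1.984963875−-2.550409405)/0.030087 = 18.793683
  θ̈ = (θ̇'−θ̇)/dt = (0.782623026−1.514206123)/0.030087 = -24.315588
  sinθ=0.100568, cosθ=0.994930
  F = (M+m)·ẍ + m·l·cosθ·θ̈ − m·l·sinθ·θ̇² = 14.388256 + -2.348722 − 0.022386 = 12.017147

F_0 = 12.181661 N
F_1 = -9.135871 N
F_2 = -3.065436 N
F_3 = -8.909603 N
F_4 = -5.856435 N
F_5 = 12.017147 N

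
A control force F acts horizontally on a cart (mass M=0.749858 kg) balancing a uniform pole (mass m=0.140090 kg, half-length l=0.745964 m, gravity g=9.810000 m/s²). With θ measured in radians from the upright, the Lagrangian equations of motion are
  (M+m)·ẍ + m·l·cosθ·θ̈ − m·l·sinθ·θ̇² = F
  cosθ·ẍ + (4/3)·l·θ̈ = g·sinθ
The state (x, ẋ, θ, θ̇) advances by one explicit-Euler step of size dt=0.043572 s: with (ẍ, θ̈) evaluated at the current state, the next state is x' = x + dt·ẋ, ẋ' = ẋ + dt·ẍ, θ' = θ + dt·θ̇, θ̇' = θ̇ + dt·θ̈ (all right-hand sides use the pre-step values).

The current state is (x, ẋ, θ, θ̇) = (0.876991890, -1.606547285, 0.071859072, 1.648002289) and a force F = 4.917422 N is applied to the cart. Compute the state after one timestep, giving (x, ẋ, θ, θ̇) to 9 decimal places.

(0.806991412, -1.336713158, 0.143665828, 1.408263532)

sinθ=0.071797245, cosθ=0.997419248
temp = (F + m·l·θ̇²·sinθ)/(M+m) = (4.917422 + 0.020377383)/0.889948 = 5.548413371
θ̈ = (g·sinθ − cosθ·temp)/(l·(4/3 − m·cos²θ/(M+m))) = -5.502128817
ẍ = temp − m·l·θ̈·cosθ/(M+m) = 6.192833165
Euler: x'=0.876991890+0.043572·-1.606547285=0.806991412, ẋ'=-1.606547285+0.043572·6.192833165=-1.336713158
       θ'=0.071859072+0.043572·1.648002289=0.143665828, θ̇'=1.648002289+0.043572·-5.502128817=1.408263532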